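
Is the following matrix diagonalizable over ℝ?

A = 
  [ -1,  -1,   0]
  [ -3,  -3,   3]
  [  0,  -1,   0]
No

Characteristic polynomial: det(λI - A) = λ³ + 4λ² + 3λ + 3
By the rational root theorem any rational root is an integer dividing 3; none of those is a root, so p(λ) has no rational roots and hence (being an irreducible cubic) no repeated roots.
Discriminant of the cubic: Δ = -327
Δ < 0 ⇒ one real eigenvalue and a complex-conjugate pair: λ ≈ -3.374, -0.3128 + 0.8895i, -0.3128 - 0.8895i
Has complex eigenvalues (not diagonalizable over ℝ).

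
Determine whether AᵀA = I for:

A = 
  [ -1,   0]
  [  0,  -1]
Yes

AᵀA = 
  [  1,   0]
  [  0,   1]
= I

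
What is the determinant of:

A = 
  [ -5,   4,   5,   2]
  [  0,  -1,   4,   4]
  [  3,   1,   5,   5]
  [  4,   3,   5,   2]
Cofactor expansion along row 1: det(A) = a₁₁M₁₁ - a₁₂M₁₂ + a₁₃M₁₃ - a₁₄M₁₄

M₁₁ = det[[-1, 4, 4]; [1, 5, 5]; [3, 5, 2]]
  = (-1)·((5)(2) - (5)(5)) - (4)·((1)(2) - (5)(3)) + (4)·((1)(5) - (5)(3))
  = (-1)(-15) - (4)(-13) + (4)(-10)
  = 27
M₁₂ = det[[0, 4, 4]; [3, 5, 5]; [4, 5, 2]]
  = (0)·((5)(2) - (5)(5)) - (4)·((3)(2) - (5)(4)) + (4)·((3)(5) - (5)(4))
  = (0)(-15) - (4)(-14) + (4)(-5)
  = 36
M₁₃ = det[[0, -1, 4]; [3, 1, 5]; [4, 3, 2]]
  = (0)·((1)(2) - (5)(3)) - (-1)·((3)(2) - (5)(4)) + (4)·((3)(3) - (1)(4))
  = (0)(-13) - (-1)(-14) + (4)(5)
  = 6
M₁₄ = det[[0, -1, 4]; [3, 1, 5]; [4, 3, 5]]
  = (0)·((1)(5) - (5)(3)) - (-1)·((3)(5) - (5)(4)) + (4)·((3)(3) - (1)(4))
  = (0)(-10) - (-1)(-5) + (4)(5)
  = 15

det(A) = (-5)(27) - (4)(36) + (5)(6) - (2)(15) = -279

det(A) = -279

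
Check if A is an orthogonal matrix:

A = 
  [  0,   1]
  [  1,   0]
Yes

AᵀA = 
  [  1,   0]
  [  0,   1]
= I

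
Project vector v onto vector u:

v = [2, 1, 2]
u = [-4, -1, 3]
proj_u(v) = [6/13, 3/26, -9/26]

v·u = (2)(-4) + (1)(-1) + (2)(3) = -3
u·u = (-4)² + (-1)² + (3)² = 26
proj_u(v) = (v·u / u·u) × u = (-3/26) × u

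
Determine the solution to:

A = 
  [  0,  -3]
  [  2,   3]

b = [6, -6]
Row reduce the augmented matrix [A|b]:
Swap R1 ↔ R2
REF = 
  [  2,   3,  -6]
  [  0,  -3,   6]

Back-substitution:
x₂ = 6 / (-3) = -2
x₁ = (-6 - (3)(-2)) / 2 = 0

x = [0, -2]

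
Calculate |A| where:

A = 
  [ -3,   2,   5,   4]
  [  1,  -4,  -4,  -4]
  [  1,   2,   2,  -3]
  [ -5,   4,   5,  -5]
-364

Cofactor expansion along row 1: det(A) = a₁₁M₁₁ - a₁₂M₁₂ + a₁₃M₁₃ - a₁₄M₁₄

M₁₁ = det[[-4, -4, -4]; [2, 2, -3]; [4, 5, -5]]
  = (-4)·((2)(-5) - (-3)(5)) - (-4)·((2)(-5) - (-3)(4)) + (-4)·((2)(5) - (2)(4))
  = (-4)(5) - (-4)(2) + (-4)(2)
  = -20
M₁₂ = det[[1, -4, -4]; [1, 2, -3]; [-5, 5, -5]]
  = (1)·((2)(-5) - (-3)(5)) - (-4)·((1)(-5) - (-3)(-5)) + (-4)·((1)(5) - (2)(-5))
  = (1)(5) - (-4)(-20) + (-4)(15)
  = -135
M₁₃ = det[[1, -4, -4]; [1, 2, -3]; [-5, 4, -5]]
  = (1)·((2)(-5) - (-3)(4)) - (-4)·((1)(-5) - (-3)(-5)) + (-4)·((1)(4) - (2)(-5))
  = (1)(2) - (-4)(-20) + (-4)(14)
  = -134
M₁₄ = det[[1, -4, -4]; [1, 2, 2]; [-5, 4, 5]]
  = (1)·((2)(5) - (2)(4)) - (-4)·((1)(5) - (2)(-5)) + (-4)·((1)(4) - (2)(-5))
  = (1)(2) - (-4)(15) + (-4)(14)
  = 6

det(A) = (-3)(-20) - (2)(-135) + (5)(-134) - (4)(6) = -364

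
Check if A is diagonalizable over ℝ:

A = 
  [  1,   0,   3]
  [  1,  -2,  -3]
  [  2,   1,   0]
No

Characteristic polynomial: det(λI - A) = λ³ + λ² - 5λ - 18
By the rational root theorem any rational root is an integer dividing 18; none of those is a root, so p(λ) has no rational roots and hence (being an irreducible cubic) no repeated roots.
Discriminant of the cubic: Δ = -6531
Δ < 0 ⇒ one real eigenvalue and a complex-conjugate pair: λ ≈ 2.888, -1.944 + 1.566i, -1.944 - 1.566i
Has complex eigenvalues (not diagonalizable over ℝ).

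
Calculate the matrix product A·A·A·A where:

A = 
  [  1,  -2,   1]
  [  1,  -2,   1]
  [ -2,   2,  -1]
A² = A·A:
A²[1,1] = (1)(1) + (-2)(1) + (1)(-2) = -3
A²[1,2] = (1)(-2) + (-2)(-2) + (1)(2) = 4
A²[1,3] = (1)(1) + (-2)(1) + (1)(-1) = -2
A²[2,1] = (1)(1) + (-2)(1) + (1)(-2) = -3
A²[2,2] = (1)(-2) + (-2)(-2) + (1)(2) = 4
A²[2,3] = (1)(1) + (-2)(1) + (1)(-1) = -2
A²[3,1] = (-2)(1) + (2)(1) + (-1)(-2) = 2
A²[3,2] = (-2)(-2) + (2)(-2) + (-1)(2) = -2
A²[3,3] = (-2)(1) + (2)(1) + (-1)(-1) = 1
A² = 
  [ -3,   4,  -2]
  [ -3,   4,  -2]
  [  2,  -2,   1]

A^3 = A^2·A:
A^3[1,1] = (-3)(1) + (4)(1) + (-2)(-2) = 5
A^3[1,2] = (-3)(-2) + (4)(-2) + (-2)(2) = -6
A^3[1,3] = (-3)(1) + (4)(1) + (-2)(-1) = 3
A^3[2,1] = (-3)(1) + (4)(1) + (-2)(-2) = 5
A^3[2,2] = (-3)(-2) + (4)(-2) + (-2)(2) = -6
A^3[2,3] = (-3)(1) + (4)(1) + (-2)(-1) = 3
A^3[3,1] = (2)(1) + (-2)(1) + (1)(-2) = -2
A^3[3,2] = (2)(-2) + (-2)(-2) + (1)(2) = 2
A^3[3,3] = (2)(1) + (-2)(1) + (1)(-1) = -1
A^3 = 
  [  5,  -6,   3]
  [  5,  -6,   3]
  [ -2,   2,  -1]

A^4 = A^3·A:
A^4[1,1] = (5)(1) + (-6)(1) + (3)(-2) = -7
A^4[1,2] = (5)(-2) + (-6)(-2) + (3)(2) = 8
A^4[1,3] = (5)(1) + (-6)(1) + (3)(-1) = -4
A^4[2,1] = (5)(1) + (-6)(1) + (3)(-2) = -7
A^4[2,2] = (5)(-2) + (-6)(-2) + (3)(2) = 8
A^4[2,3] = (5)(1) + (-6)(1) + (3)(-1) = -4
A^4[3,1] = (-2)(1) + (2)(1) + (-1)(-2) = 2
A^4[3,2] = (-2)(-2) + (2)(-2) + (-1)(2) = -2
A^4[3,3] = (-2)(1) + (2)(1) + (-1)(-1) = 1
A^4 = 
  [ -7,   8,  -4]
  [ -7,   8,  -4]
  [  2,  -2,   1]

Therefore
A^4 = 
  [ -7,   8,  -4]
  [ -7,   8,  -4]
  [  2,  -2,   1]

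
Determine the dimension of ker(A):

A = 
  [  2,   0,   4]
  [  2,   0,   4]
nullity(A) = 2

Row reduce:
R2 → R2 - (1)·R1
REF = 
  [  2,   0,   4]
  [  0,   0,   0]
Pivot columns: 1 → 1 pivot.
rank(A) = 1, so nullity(A) = 3 - 1 = 2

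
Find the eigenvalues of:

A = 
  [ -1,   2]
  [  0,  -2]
λ = -1, -2

tr(A) = -3, det(A) = 2
Characteristic polynomial: λ² - tr(A)λ + det(A) = λ² + 3λ + 2
λ² + 3λ + 2 = (λ + 2)(λ + 1)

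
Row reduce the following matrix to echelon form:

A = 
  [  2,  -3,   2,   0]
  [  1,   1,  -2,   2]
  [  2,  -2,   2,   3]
Row operations:
R2 → R2 - (1/2)·R1
R3 → R3 - (1)·R1
R3 → R3 - (2/5)·R2

Resulting echelon form:
REF = 
  [   2,   -3,    2,    0]
  [   0,  5/2,   -3,    2]
  [   0,    0,  6/5, 11/5]

Rank = 3 (number of non-zero pivot rows).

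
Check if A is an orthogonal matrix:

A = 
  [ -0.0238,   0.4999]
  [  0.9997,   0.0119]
No

AᵀA = 
  [  1,   0]
  [  0,   0.2500]
≠ I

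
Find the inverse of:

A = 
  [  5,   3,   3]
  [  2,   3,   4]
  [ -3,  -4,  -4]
det(A) = (5)·((3)(-4) - (4)(-4)) - (3)·((2)(-4) - (4)(-3)) + (3)·((2)(-4) - (3)(-3))
  = (5)(4) - (3)(4) + (3)(1)
  = 11
det(A) = 11 ≠ 0, so A is invertible.

Cofactors Cᵢⱼ = (-1)ⁱ⁺ʲ·Mᵢⱼ:
C = 
  [  4,  -4,   1]
  [  0, -11,  11]
  [  3, -14,   9]

adj(A) = Cᵀ:
adj(A) = 
  [  4,   0,   3]
  [ -4, -11, -14]
  [  1,  11,   9]

A⁻¹ = (1/11) · adj(A):
A⁻¹ = 
  [  4/11,      0,   3/11]
  [ -4/11,     -1, -14/11]
  [  1/11,      1,   9/11]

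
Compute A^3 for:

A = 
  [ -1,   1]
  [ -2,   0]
A² = A·A:
A²[1,1] = (-1)(-1) + (1)(-2) = -1
A²[1,2] = (-1)(1) + (1)(0) = -1
A²[2,1] = (-2)(-1) + (0)(-2) = 2
A²[2,2] = (-2)(1) + (0)(0) = -2
A² = 
  [ -1,  -1]
  [  2,  -2]

A^3 = A^2·A:
A^3[1,1] = (-1)(-1) + (-1)(-2) = 3
A^3[1,2] = (-1)(1) + (-1)(0) = -1
A^3[2,1] = (2)(-1) + (-2)(-2) = 2
A^3[2,2] = (2)(1) + (-2)(0) = 2
A^3 = 
  [  3,  -1]
  [  2,   2]

Therefore
A^3 = 
  [  3,  -1]
  [  2,   2]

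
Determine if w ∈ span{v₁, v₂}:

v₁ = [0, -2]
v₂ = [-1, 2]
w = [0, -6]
Yes

Form the augmented matrix and row-reduce:
[v₁|v₂|w] = 
  [  0,  -1,   0]
  [ -2,   2,  -6]
Swap R1 ↔ R2
REF = 
  [ -2,   2,  -6]
  [  0,  -1,   0]

No row of the form [0 0 | nonzero], so the system is consistent. Back-substitution gives c₁ = 3, c₂ = 0: w = (3)·v₁ + (0)·v₂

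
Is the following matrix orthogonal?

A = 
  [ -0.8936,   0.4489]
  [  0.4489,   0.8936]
Yes

AᵀA = 
  [  1,   0]
  [  0,   1]
≈ I (equal to I up to the 4-dp rounding of the entries)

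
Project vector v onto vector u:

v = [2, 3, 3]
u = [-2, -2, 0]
v·u = (2)(-2) + (3)(-2) + (3)(0) = -10
u·u = (-2)² + (-2)² + (0)² = 8
proj_u(v) = (v·u / u·u) × u = (-10/8) × u = (-5/4) × u

proj_u(v) = [5/2, 5/2, 0]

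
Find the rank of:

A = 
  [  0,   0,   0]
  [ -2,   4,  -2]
Row reduce:
Swap R1 ↔ R2
REF = 
  [ -2,   4,  -2]
  [  0,   0,   0]
Pivot columns: 1 → 1 pivot.

rank(A) = 1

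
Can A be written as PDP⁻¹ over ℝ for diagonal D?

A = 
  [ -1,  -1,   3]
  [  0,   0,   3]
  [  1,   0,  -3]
No

Characteristic polynomial: det(λI - A) = λ³ + 4λ² + 3
By the rational root theorem any rational root is an integer dividing 3; none of those is a root, so p(λ) has no rational roots and hence (being an irreducible cubic) no repeated roots.
Discriminant of the cubic: Δ = -1011
Δ < 0 ⇒ one real eigenvalue and a complex-conjugate pair: λ ≈ -4.172, 0.08617 + 0.8436i, 0.08617 - 0.8436i
Has complex eigenvalues (not diagonalizable over ℝ).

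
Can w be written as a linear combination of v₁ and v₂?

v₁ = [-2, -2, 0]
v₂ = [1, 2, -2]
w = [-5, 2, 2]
No

Form the augmented matrix and row-reduce:
[v₁|v₂|w] = 
  [ -2,   1,  -5]
  [ -2,   2,   2]
  [  0,  -2,   2]
R2 → R2 - (1)·R1
R3 → R3 + (2)·R2
REF = 
  [ -2,   1,  -5]
  [  0,   1,   7]
  [  0,   0,  16]

Row 3 reads [0 0 | 16], i.e. 0 = 16, so the system is inconsistent and w ∉ span{v₁, v₂}.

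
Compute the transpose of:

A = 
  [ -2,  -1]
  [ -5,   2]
Aᵀ = 
  [ -2,  -5]
  [ -1,   2]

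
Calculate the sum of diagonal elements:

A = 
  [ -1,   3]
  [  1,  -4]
-5

tr(A) = -1 + -4 = -5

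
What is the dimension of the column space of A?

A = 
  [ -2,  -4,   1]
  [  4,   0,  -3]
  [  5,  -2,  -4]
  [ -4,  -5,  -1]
dim(Col(A)) = 3

Row reduce:
R2 → R2 + (2)·R1
R3 → R3 + (5/2)·R1
R4 → R4 - (2)·R1
R3 → R3 - (3/2)·R2
R4 → R4 + (3/8)·R2
Swap R3 ↔ R4
REF = 
  [   -2,    -4,     1]
  [    0,    -8,    -1]
  [    0,     0, -27/8]
  [    0,     0,     0]
Pivot columns: 1, 2, 3 → 3 pivots.
dim(Col(A)) = number of pivot columns = 3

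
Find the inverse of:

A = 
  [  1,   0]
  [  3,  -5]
det(A) = (1)(-5) - (0)(3) = -5
For a 2×2 matrix, A⁻¹ = (1/det(A)) · [[d, -b], [-c, a]]
    = (-1/5) · [[-5, 0], [-3, 1]]

A⁻¹ = 
  [   1,    0]
  [ 3/5, -1/5]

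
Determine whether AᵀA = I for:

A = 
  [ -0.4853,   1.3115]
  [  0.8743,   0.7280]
No

AᵀA = 
  [  0.9999,   0]
  [  0,   2.2500]
≠ I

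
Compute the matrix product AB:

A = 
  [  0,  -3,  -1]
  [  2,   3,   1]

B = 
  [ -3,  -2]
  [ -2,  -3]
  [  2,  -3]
AB = 
  [  4,  12]
  [-10, -16]

A is 2×3 and B is 3×2, so AB is 2×2. Each entry is (row of A)·(column of B):
AB[1,1] = (0)(-3) + (-3)(-2) + (-1)(2) = 4
AB[1,2] = (0)(-2) + (-3)(-3) + (-1)(-3) = 12
AB[2,1] = (2)(-3) + (3)(-2) + (1)(2) = -10
AB[2,2] = (2)(-2) + (3)(-3) + (1)(-3) = -16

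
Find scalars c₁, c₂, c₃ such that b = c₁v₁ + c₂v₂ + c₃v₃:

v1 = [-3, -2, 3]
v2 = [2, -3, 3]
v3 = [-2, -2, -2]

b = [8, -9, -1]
c1 = -2, c2 = 3, c3 = 2

b = -2·v1 + 3·v2 + 2·v3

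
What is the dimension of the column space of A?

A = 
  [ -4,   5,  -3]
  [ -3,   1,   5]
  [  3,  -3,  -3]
dim(Col(A)) = 3

Row reduce:
R2 → R2 - (3/4)·R1
R3 → R3 + (3/4)·R1
R3 → R3 + (3/11)·R2
REF = 
  [    -4,      5,     -3]
  [     0,  -11/4,   29/4]
  [     0,      0, -36/11]
Pivot columns: 1, 2, 3 → 3 pivots.
dim(Col(A)) = number of pivot columns = 3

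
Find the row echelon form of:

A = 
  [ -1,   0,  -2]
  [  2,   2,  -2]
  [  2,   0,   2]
Row operations:
R2 → R2 + (2)·R1
R3 → R3 + (2)·R1

Resulting echelon form:
REF = 
  [ -1,   0,  -2]
  [  0,   2,  -6]
  [  0,   0,  -2]

Rank = 3 (number of non-zero pivot rows).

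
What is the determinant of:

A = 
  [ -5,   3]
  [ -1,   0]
For a 2×2 matrix, det = ad - bc = (-5)(0) - (3)(-1) = 3

det(A) = 3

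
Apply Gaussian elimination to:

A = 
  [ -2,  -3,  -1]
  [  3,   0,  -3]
Row operations:
R2 → R2 + (3/2)·R1

Resulting echelon form:
REF = 
  [  -2,   -3,   -1]
  [   0, -9/2, -9/2]

Rank = 2 (number of non-zero pivot rows).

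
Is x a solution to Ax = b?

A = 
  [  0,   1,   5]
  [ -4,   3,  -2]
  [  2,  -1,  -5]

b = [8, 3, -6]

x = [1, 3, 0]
No

Ax = [3, 5, -1] ≠ b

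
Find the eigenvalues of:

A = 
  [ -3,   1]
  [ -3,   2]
λ = (-1 + √13)/2, (-1 - √13)/2  (≈ 1.303, -2.303)

tr(A) = -1, det(A) = -3
Characteristic polynomial: λ² - tr(A)λ + det(A) = λ² + λ - 3
λ² + λ - 3 = 0  ⇒  λ = (-1 ± √((1)² - 4·(-3)))/2 = (-1 ± √(13))/2
  = (-1 + √13)/2,  (-1 - √13)/2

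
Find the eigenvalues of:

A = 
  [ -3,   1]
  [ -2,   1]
λ = -1 + √2, -1 - √2  (≈ 0.4142, -2.414)

tr(A) = -2, det(A) = -1
Characteristic polynomial: λ² - tr(A)λ + det(A) = λ² + 2λ - 1
λ² + 2λ - 1 = 0  ⇒  λ = (-2 ± √((2)² - 4·(-1)))/2 = (-2 ± √(8))/2
  = -1 + √2,  -1 - √2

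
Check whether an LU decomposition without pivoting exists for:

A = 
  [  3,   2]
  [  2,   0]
Yes.
A[1,1] = 3 ≠ 0, so Gaussian elimination proceeds without a row swap: multiplier ℓ₂₁ = (2)/(3) = 2/3, and U[2,2] = 0 - (2/3)(2) = -4/3.
L = 
  [  1,   0]
  [2/3,   1]
U = 
  [   3,    2]
  [   0, -4/3]
Check row 2 of LU: [(2/3)(3), (2/3)(2) + (-4/3)] = [2, 0] = row 2 of A ✓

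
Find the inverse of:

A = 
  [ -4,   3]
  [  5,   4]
det(A) = (-4)(4) - (3)(5) = -31
For a 2×2 matrix, A⁻¹ = (1/det(A)) · [[d, -b], [-c, a]]
    = (-1/31) · [[4, -3], [-5, -4]]

A⁻¹ = 
  [-4/31,  3/31]
  [ 5/31,  4/31]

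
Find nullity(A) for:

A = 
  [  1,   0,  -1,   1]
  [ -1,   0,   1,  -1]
nullity(A) = 3

Row reduce:
R2 → R2 + (1)·R1
REF = 
  [  1,   0,  -1,   1]
  [  0,   0,   0,   0]
Pivot columns: 1 → 1 pivot.
rank(A) = 1, so nullity(A) = 4 - 1 = 3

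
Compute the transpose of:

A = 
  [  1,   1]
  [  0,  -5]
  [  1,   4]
Aᵀ = 
  [  1,   0,   1]
  [  1,  -5,   4]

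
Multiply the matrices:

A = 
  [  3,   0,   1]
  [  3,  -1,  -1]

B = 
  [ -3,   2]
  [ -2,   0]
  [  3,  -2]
A is 2×3 and B is 3×2, so AB is 2×2. Each entry is (row of A)·(column of B):
AB[1,1] = (3)(-3) + (0)(-2) + (1)(3) = -6
AB[1,2] = (3)(2) + (0)(0) + (1)(-2) = 4
AB[2,1] = (3)(-3) + (-1)(-2) + (-1)(3) = -10
AB[2,2] = (3)(2) + (-1)(0) + (-1)(-2) = 8

AB = 
  [ -6,   4]
  [-10,   8]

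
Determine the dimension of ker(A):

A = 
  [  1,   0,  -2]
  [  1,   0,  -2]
nullity(A) = 2

Row reduce:
R2 → R2 - (1)·R1
REF = 
  [  1,   0,  -2]
  [  0,   0,   0]
Pivot columns: 1 → 1 pivot.
rank(A) = 1, so nullity(A) = 3 - 1 = 2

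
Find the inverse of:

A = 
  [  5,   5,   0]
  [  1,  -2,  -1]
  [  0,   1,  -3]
det(A) = (5)·((-2)(-3) - (-1)(1)) - (5)·((1)(-3) - (-1)(0)) + (0)·((1)(1) - (-2)(0))
  = (5)(7) - (5)(-3) + (0)(1)
  = 50
det(A) = 50 ≠ 0, so A is invertible.

Cofactors Cᵢⱼ = (-1)ⁱ⁺ʲ·Mᵢⱼ:
C = 
  [  7,   3,   1]
  [ 15, -15,  -5]
  [ -5,   5, -15]

adj(A) = Cᵀ:
adj(A) = 
  [  7,  15,  -5]
  [  3, -15,   5]
  [  1,  -5, -15]

A⁻¹ = (1/50) · adj(A):
A⁻¹ = 
  [ 7/50,  3/10, -1/10]
  [ 3/50, -3/10,  1/10]
  [ 1/50, -1/10, -3/10]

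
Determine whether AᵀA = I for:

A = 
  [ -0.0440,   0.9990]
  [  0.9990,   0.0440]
Yes

AᵀA = 
  [  0.9999,   0]
  [  0,   0.9999]
≈ I (equal to I up to the 4-dp rounding of the entries)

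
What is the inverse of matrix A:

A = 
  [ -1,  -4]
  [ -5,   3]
det(A) = (-1)(3) - (-4)(-5) = -23
For a 2×2 matrix, A⁻¹ = (1/det(A)) · [[d, -b], [-c, a]]
    = (-1/23) · [[3, 4], [5, -1]]

A⁻¹ = 
  [-3/23, -4/23]
  [-5/23,  1/23]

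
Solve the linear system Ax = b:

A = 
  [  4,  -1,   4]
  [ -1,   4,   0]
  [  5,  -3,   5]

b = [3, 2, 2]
x = [2, 1, -1]

Row reduce the augmented matrix [A|b]:
R2 → R2 + (1/4)·R1
R3 → R3 - (5/4)·R1
R3 → R3 + (7/15)·R2
REF = 
  [    4,    -1,     4,     3]
  [    0,  15/4,     1,  11/4]
  [    0,     0,  7/15, -7/15]

Back-substitution:
x₃ = (-7/15) / (7/15) = -1
x₂ = (11/4 - (1)(-1)) / (15/4) = 1
x₁ = (3 - (-1)(1) - (4)(-1)) / 4 = 2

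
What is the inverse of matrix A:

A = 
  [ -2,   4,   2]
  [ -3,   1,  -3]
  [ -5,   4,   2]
det(A) = (-2)·((1)(2) - (-3)(4)) - (4)·((-3)(2) - (-3)(-5)) + (2)·((-3)(4) - (1)(-5))
  = (-2)(14) - (4)(-21) + (2)(-7)
  = 42
det(A) = 42 ≠ 0, so A is invertible.

Cofactors Cᵢⱼ = (-1)ⁱ⁺ʲ·Mᵢⱼ:
C = 
  [ 14,  21,  -7]
  [  0,   6, -12]
  [-14, -12,  10]

adj(A) = Cᵀ:
adj(A) = 
  [ 14,   0, -14]
  [ 21,   6, -12]
  [ -7, -12,  10]

A⁻¹ = (1/42) · adj(A):
A⁻¹ = 
  [ 1/3,    0, -1/3]
  [ 1/2,  1/7, -2/7]
  [-1/6, -2/7, 5/21]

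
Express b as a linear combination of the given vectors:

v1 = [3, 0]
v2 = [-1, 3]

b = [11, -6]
c1 = 3, c2 = -2

b = 3·v1 + -2·v2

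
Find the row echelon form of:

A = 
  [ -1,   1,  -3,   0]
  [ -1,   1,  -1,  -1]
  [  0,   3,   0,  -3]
Row operations:
R2 → R2 - (1)·R1
Swap R2 ↔ R3

Resulting echelon form:
REF = 
  [ -1,   1,  -3,   0]
  [  0,   3,   0,  -3]
  [  0,   0,   2,  -1]

Rank = 3 (number of non-zero pivot rows).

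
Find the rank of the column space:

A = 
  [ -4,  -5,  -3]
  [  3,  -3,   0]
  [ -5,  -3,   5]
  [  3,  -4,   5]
Row reduce:
R2 → R2 + (3/4)·R1
R3 → R3 - (5/4)·R1
R4 → R4 + (3/4)·R1
R3 → R3 + (13/27)·R2
R4 → R4 - (31/27)·R2
R4 → R4 - (16/23)·R3
REF = 
  [   -4,    -5,    -3]
  [    0, -27/4,  -9/4]
  [    0,     0,  23/3]
  [    0,     0,     0]
Pivot columns: 1, 2, 3 → 3 pivots.
dim(Col(A)) = number of pivot columns = 3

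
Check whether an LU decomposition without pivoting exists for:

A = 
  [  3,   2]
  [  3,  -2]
Yes.
A[1,1] = 3 ≠ 0, so Gaussian elimination proceeds without a row swap: multiplier ℓ₂₁ = (3)/(3) = 1, and U[2,2] = -2 - (1)(2) = -4.
L = 
  [  1,   0]
  [  1,   1]
U = 
  [  3,   2]
  [  0,  -4]
Check row 2 of LU: [(1)(3), (1)(2) + (-4)] = [3, -2] = row 2 of A ✓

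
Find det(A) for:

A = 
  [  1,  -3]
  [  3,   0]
9

For a 2×2 matrix, det = ad - bc = (1)(0) - (-3)(3) = 9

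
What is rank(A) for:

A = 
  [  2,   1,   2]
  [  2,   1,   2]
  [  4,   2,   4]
rank(A) = 1

Row reduce:
R2 → R2 - (1)·R1
R3 → R3 - (2)·R1
REF = 
  [  2,   1,   2]
  [  0,   0,   0]
  [  0,   0,   0]
Pivot columns: 1 → 1 pivot.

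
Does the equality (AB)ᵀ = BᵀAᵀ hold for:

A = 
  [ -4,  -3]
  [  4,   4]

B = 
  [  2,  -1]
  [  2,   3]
Yes

(AB)ᵀ = 
  [-14,  16]
  [ -5,   8]

BᵀAᵀ = 
  [-14,  16]
  [ -5,   8]

Both sides are equal — this is the standard identity (AB)ᵀ = BᵀAᵀ, which holds for all A, B.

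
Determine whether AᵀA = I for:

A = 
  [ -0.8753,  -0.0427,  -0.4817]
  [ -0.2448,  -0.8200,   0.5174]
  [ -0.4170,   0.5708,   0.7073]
Yes

AᵀA = 
  [  1,   0.0001,   0]
  [  0.0001,   1,   0]
  [  0,   0,   1]
≈ I (equal to I up to the 4-dp rounding of the entries)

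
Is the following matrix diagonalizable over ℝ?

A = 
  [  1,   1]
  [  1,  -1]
Yes

tr(A) = 0, det(A) = -2
Characteristic polynomial: λ² - tr(A)λ + det(A) = λ² - 2
λ² - 2 = 0  ⇒  λ = (0 ± √((0)² - 4·(-2)))/2 = (0 ± √(8))/2
  = √2,  -√2
Eigenvalues: √2, -√2  (≈ 1.414, -1.414)
The two irrational eigenvalues are distinct (simple), so each has alg. mult. = geom. mult. = 1.
Sum of geometric multiplicities equals n, so A has n independent eigenvectors.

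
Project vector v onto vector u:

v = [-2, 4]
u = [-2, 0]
proj_u(v) = [-2, 0]

v·u = (-2)(-2) + (4)(0) = 4
u·u = (-2)² + (0)² = 4
proj_u(v) = (v·u / u·u) × u = (4/4) × u = (1) × u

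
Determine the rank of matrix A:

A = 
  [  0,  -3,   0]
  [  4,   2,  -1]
Row reduce:
Swap R1 ↔ R2
REF = 
  [  4,   2,  -1]
  [  0,  -3,   0]
Pivot columns: 1, 2 → 2 pivots.

rank(A) = 2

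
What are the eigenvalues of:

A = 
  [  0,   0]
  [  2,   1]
λ = 1, 0

tr(A) = 1, det(A) = 0
Characteristic polynomial: λ² - tr(A)λ + det(A) = λ² - λ
λ² - λ = λ(λ - 1)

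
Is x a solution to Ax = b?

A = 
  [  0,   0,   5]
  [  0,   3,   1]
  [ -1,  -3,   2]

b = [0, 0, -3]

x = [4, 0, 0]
No

Ax = [0, 0, -4] ≠ b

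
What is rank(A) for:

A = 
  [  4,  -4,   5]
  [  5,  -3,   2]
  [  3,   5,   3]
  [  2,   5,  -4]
Row reduce:
R2 → R2 - (5/4)·R1
R3 → R3 - (3/4)·R1
R4 → R4 - (1/2)·R1
R3 → R3 - (4)·R2
R4 → R4 - (7/2)·R2
R4 → R4 - (67/130)·R3
REF = 
  [    4,    -4,     5]
  [    0,     2, -17/4]
  [    0,     0,  65/4]
  [    0,     0,     0]
Pivot columns: 1, 2, 3 → 3 pivots.

rank(A) = 3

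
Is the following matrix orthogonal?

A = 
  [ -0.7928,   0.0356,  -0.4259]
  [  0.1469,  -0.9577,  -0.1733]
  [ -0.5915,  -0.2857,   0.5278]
No

AᵀA = 
  [  1,   0.0001,   0]
  [  0.0001,   1.0001,   0]
  [  0,   0,   0.4900]
≠ I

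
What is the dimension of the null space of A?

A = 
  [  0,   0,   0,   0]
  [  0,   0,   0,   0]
nullity(A) = 4

Row reduce:
(no row operations needed)
REF = 
  [  0,   0,   0,   0]
  [  0,   0,   0,   0]
Pivot columns: none → 0 pivots.
rank(A) = 0, so nullity(A) = 4 - 0 = 4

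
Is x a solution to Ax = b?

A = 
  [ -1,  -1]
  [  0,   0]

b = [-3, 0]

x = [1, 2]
Yes

Ax = [-3, 0] = b ✓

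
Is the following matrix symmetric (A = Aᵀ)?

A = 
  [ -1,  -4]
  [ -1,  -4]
No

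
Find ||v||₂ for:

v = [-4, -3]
5

||v||₂ = √((-4)² + (-3)²) = √25 = 5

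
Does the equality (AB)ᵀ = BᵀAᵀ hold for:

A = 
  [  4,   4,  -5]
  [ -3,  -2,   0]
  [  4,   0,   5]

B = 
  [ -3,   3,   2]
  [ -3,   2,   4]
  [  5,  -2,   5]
Yes

(AB)ᵀ = 
  [-49,  15,  13]
  [ 30, -13,   2]
  [ -1, -14,  33]

BᵀAᵀ = 
  [-49,  15,  13]
  [ 30, -13,   2]
  [ -1, -14,  33]

Both sides are equal — this is the standard identity (AB)ᵀ = BᵀAᵀ, which holds for all A, B.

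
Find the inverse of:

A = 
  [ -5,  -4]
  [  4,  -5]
det(A) = (-5)(-5) - (-4)(4) = 41
For a 2×2 matrix, A⁻¹ = (1/det(A)) · [[d, -b], [-c, a]]
    = (1/41) · [[-5, 4], [-4, -5]]

A⁻¹ = 
  [-5/41,  4/41]
  [-4/41, -5/41]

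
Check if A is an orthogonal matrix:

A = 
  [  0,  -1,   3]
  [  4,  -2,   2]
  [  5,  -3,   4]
No

AᵀA = 
  [ 41, -23,  28]
  [-23,  14, -19]
  [ 28, -19,  29]
≠ I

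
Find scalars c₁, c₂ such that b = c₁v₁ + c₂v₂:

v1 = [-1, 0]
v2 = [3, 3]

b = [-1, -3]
c1 = -2, c2 = -1

b = -2·v1 + -1·v2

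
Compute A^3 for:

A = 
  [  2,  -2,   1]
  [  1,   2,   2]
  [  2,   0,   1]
A^3 = 
  [ -2, -24, -13]
  [ 32, -12,  19]
  [ 14, -20,   1]

A² = A·A:
A²[1,1] = (2)(2) + (-2)(1) + (1)(2) = 4
A²[1,2] = (2)(-2) + (-2)(2) + (1)(0) = -8
A²[1,3] = (2)(1) + (-2)(2) + (1)(1) = -1
A²[2,1] = (1)(2) + (2)(1) + (2)(2) = 8
A²[2,2] = (1)(-2) + (2)(2) + (2)(0) = 2
A²[2,3] = (1)(1) + (2)(2) + (2)(1) = 7
A²[3,1] = (2)(2) + (0)(1) + (1)(2) = 6
A²[3,2] = (2)(-2) + (0)(2) + (1)(0) = -4
A²[3,3] = (2)(1) + (0)(2) + (1)(1) = 3
A² = 
  [  4,  -8,  -1]
  [  8,   2,   7]
  [  6,  -4,   3]

A^3 = A^2·A:
A^3[1,1] = (4)(2) + (-8)(1) + (-1)(2) = -2
A^3[1,2] = (4)(-2) + (-8)(2) + (-1)(0) = -24
A^3[1,3] = (4)(1) + (-8)(2) + (-1)(1) = -13
A^3[2,1] = (8)(2) + (2)(1) + (7)(2) = 32
A^3[2,2] = (8)(-2) + (2)(2) + (7)(0) = -12
A^3[2,3] = (8)(1) + (2)(2) + (7)(1) = 19
A^3[3,1] = (6)(2) + (-4)(1) + (3)(2) = 14
A^3[3,2] = (6)(-2) + (-4)(2) + (3)(0) = -20
A^3[3,3] = (6)(1) + (-4)(2) + (3)(1) = 1
A^3 = 
  [ -2, -24, -13]
  [ 32, -12,  19]
  [ 14, -20,   1]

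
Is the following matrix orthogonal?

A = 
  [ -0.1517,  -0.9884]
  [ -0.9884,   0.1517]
Yes

AᵀA = 
  [  0.9999,   0]
  [  0,   0.9999]
≈ I (equal to I up to the 4-dp rounding of the entries)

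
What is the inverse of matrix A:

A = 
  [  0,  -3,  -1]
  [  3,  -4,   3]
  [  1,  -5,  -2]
det(A) = (0)·((-4)(-2) - (3)(-5)) - (-3)·((3)(-2) - (3)(1)) + (-1)·((3)(-5) - (-4)(1))
  = (0)(23) - (-3)(-9) + (-1)(-11)
  = -16
det(A) = -16 ≠ 0, so A is invertible.

Cofactors Cᵢⱼ = (-1)ⁱ⁺ʲ·Mᵢⱼ:
C = 
  [ 23,   9, -11]
  [ -1,   1,  -3]
  [-13,  -3,   9]

adj(A) = Cᵀ:
adj(A) = 
  [ 23,  -1, -13]
  [  9,   1,  -3]
  [-11,  -3,   9]

A⁻¹ = (-1/16) · adj(A):
A⁻¹ = 
  [-23/16,   1/16,  13/16]
  [ -9/16,  -1/16,   3/16]
  [ 11/16,   3/16,  -9/16]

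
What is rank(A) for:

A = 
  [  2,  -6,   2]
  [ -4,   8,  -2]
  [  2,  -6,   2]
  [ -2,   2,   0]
rank(A) = 2

Row reduce:
R2 → R2 + (2)·R1
R3 → R3 - (1)·R1
R4 → R4 + (1)·R1
R4 → R4 - (1)·R2
REF = 
  [  2,  -6,   2]
  [  0,  -4,   2]
  [  0,   0,   0]
  [  0,   0,   0]
Pivot columns: 1, 2 → 2 pivots.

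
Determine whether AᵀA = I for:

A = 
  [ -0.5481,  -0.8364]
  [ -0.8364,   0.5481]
Yes

AᵀA = 
  [  1,   0]
  [  0,   1]
≈ I (equal to I up to the 4-dp rounding of the entries)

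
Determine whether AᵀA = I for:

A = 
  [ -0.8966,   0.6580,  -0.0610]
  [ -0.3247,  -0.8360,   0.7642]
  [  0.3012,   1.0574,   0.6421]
No

AᵀA = 
  [  1,   0,   0]
  [  0,   2.2500,  -0.0001]
  [  0,  -0.0001,   1]
≠ I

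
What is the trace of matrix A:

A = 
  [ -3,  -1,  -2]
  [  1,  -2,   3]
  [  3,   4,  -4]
-9

tr(A) = -3 + -2 + -4 = -9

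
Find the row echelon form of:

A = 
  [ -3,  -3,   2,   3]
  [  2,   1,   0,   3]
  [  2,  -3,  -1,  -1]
Row operations:
R2 → R2 + (2/3)·R1
R3 → R3 + (2/3)·R1
R3 → R3 - (5)·R2

Resulting echelon form:
REF = 
  [   -3,    -3,     2,     3]
  [    0,    -1,   4/3,     5]
  [    0,     0, -19/3,   -24]

Rank = 3 (number of non-zero pivot rows).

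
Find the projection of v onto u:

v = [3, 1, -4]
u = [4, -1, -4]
proj_u(v) = [36/11, -9/11, -36/11]

v·u = (3)(4) + (1)(-1) + (-4)(-4) = 27
u·u = (4)² + (-1)² + (-4)² = 33
proj_u(v) = (v·u / u·u) × u = (27/33) × u = (9/11) × u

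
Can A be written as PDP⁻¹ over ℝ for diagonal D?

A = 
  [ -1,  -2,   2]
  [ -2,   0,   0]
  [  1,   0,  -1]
Yes

Characteristic polynomial: det(λI - A) = λ³ + 2λ² - 5λ - 4
By the rational root theorem any rational root is an integer dividing 4; none of those is a root, so p(λ) has no rational roots and hence (being an irreducible cubic) no repeated roots.
Discriminant of the cubic: Δ = 1016
Δ > 0 ⇒ three distinct real eigenvalues: λ ≈ -3.177, -0.6784, 1.856
Three distinct real eigenvalues, so A has 3 independent eigenvectors.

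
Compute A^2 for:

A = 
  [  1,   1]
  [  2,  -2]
A² = A·A:
A²[1,1] = (1)(1) + (1)(2) = 3
A²[1,2] = (1)(1) + (1)(-2) = -1
A²[2,1] = (2)(1) + (-2)(2) = -2
A²[2,2] = (2)(1) + (-2)(-2) = 6
A² = 
  [  3,  -1]
  [ -2,   6]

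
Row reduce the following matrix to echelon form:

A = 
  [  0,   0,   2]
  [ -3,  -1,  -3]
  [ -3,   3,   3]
Row operations:
Swap R1 ↔ R2
R3 → R3 - (1)·R1
Swap R2 ↔ R3

Resulting echelon form:
REF = 
  [ -3,  -1,  -3]
  [  0,   4,   6]
  [  0,   0,   2]

Rank = 3 (number of non-zero pivot rows).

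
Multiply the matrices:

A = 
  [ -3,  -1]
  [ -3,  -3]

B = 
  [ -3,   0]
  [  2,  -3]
AB = 
  [  7,   3]
  [  3,   9]

A is 2×2 and B is 2×2, so AB is 2×2. Each entry is (row of A)·(column of B):
AB[1,1] = (-3)(-3) + (-1)(2) = 7
AB[1,2] = (-3)(0) + (-1)(-3) = 3
AB[2,1] = (-3)(-3) + (-3)(2) = 3
AB[2,2] = (-3)(0) + (-3)(-3) = 9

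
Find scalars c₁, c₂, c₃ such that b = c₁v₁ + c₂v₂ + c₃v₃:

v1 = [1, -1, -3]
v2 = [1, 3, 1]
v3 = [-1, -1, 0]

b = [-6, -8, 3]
c1 = -2, c2 = -3, c3 = 1

b = -2·v1 + -3·v2 + 1·v3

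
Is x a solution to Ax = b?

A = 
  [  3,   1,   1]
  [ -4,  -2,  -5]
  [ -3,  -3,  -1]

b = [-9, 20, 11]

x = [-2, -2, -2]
No

Ax = [-10, 22, 14] ≠ b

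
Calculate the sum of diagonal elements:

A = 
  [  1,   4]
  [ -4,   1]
2

tr(A) = 1 + 1 = 2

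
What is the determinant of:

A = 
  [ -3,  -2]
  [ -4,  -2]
For a 2×2 matrix, det = ad - bc = (-3)(-2) - (-2)(-4) = -2

det(A) = -2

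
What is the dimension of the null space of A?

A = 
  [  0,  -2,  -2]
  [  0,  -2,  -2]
nullity(A) = 2

Row reduce:
R2 → R2 - (1)·R1
REF = 
  [  0,  -2,  -2]
  [  0,   0,   0]
Pivot columns: 2 → 1 pivot.
rank(A) = 1, so nullity(A) = 3 - 1 = 2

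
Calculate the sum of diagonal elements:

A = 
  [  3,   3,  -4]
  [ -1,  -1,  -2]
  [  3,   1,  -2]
0

tr(A) = 3 + -1 + -2 = 0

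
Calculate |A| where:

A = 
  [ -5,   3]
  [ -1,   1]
For a 2×2 matrix, det = ad - bc = (-5)(1) - (3)(-1) = -2

det(A) = -2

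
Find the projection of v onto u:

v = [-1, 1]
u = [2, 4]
proj_u(v) = [1/5, 2/5]

v·u = (-1)(2) + (1)(4) = 2
u·u = (2)² + (4)² = 20
proj_u(v) = (v·u / u·u) × u = (2/20) × u = (1/10) × u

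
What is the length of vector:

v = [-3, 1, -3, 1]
4.472

||v||₂ = √((-3)² + (1)² + (-3)² + (1)²) = √20 = 4.472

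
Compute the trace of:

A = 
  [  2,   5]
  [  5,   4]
6

tr(A) = 2 + 4 = 6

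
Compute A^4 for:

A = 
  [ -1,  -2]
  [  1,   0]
A^4 = 
  [ -1,  -6]
  [  3,   2]

A² = A·A:
A²[1,1] = (-1)(-1) + (-2)(1) = -1
A²[1,2] = (-1)(-2) + (-2)(0) = 2
A²[2,1] = (1)(-1) + (0)(1) = -1
A²[2,2] = (1)(-2) + (0)(0) = -2
A² = 
  [ -1,   2]
  [ -1,  -2]

A^3 = A^2·A:
A^3[1,1] = (-1)(-1) + (2)(1) = 3
A^3[1,2] = (-1)(-2) + (2)(0) = 2
A^3[2,1] = (-1)(-1) + (-2)(1) = -1
A^3[2,2] = (-1)(-2) + (-2)(0) = 2
A^3 = 
  [  3,   2]
  [ -1,   2]

A^4 = A^3·A:
A^4[1,1] = (3)(-1) + (2)(1) = -1
A^4[1,2] = (3)(-2) + (2)(0) = -6
A^4[2,1] = (-1)(-1) + (2)(1) = 3
A^4[2,2] = (-1)(-2) + (2)(0) = 2
A^4 = 
  [ -1,  -6]
  [  3,   2]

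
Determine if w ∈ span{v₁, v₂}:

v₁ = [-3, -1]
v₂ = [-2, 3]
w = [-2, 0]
Yes

Form the augmented matrix and row-reduce:
[v₁|v₂|w] = 
  [ -3,  -2,  -2]
  [ -1,   3,   0]
R2 → R2 - (1/3)·R1
REF = 
  [  -3,   -2,   -2]
  [   0, 11/3,  2/3]

No row of the form [0 0 | nonzero], so the system is consistent. Back-substitution gives c₁ = 6/11, c₂ = 2/11: w = (6/11)·v₁ + (2/11)·v₂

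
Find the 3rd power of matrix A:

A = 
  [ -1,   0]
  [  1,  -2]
A² = A·A:
A²[1,1] = (-1)(-1) + (0)(1) = 1
A²[1,2] = (-1)(0) + (0)(-2) = 0
A²[2,1] = (1)(-1) + (-2)(1) = -3
A²[2,2] = (1)(0) + (-2)(-2) = 4
A² = 
  [  1,   0]
  [ -3,   4]

A^3 = A^2·A:
A^3[1,1] = (1)(-1) + (0)(1) = -1
A^3[1,2] = (1)(0) + (0)(-2) = 0
A^3[2,1] = (-3)(-1) + (4)(1) = 7
A^3[2,2] = (-3)(0) + (4)(-2) = -8
A^3 = 
  [ -1,   0]
  [  7,  -8]

Therefore
A^3 = 
  [ -1,   0]
  [  7,  -8]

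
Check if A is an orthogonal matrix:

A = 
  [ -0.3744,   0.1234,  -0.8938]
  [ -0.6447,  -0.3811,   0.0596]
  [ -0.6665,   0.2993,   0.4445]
No

AᵀA = 
  [  1,   0,   0]
  [  0,   0.2500,   0]
  [  0,   0,   1]
≠ I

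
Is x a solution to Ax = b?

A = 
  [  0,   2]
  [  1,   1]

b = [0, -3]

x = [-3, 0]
Yes

Ax = [0, -3] = b ✓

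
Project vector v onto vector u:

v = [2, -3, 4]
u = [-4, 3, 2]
v·u = (2)(-4) + (-3)(3) + (4)(2) = -9
u·u = (-4)² + (3)² + (2)² = 29
proj_u(v) = (v·u / u·u) × u = (-9/29) × u

proj_u(v) = [36/29, -27/29, -18/29]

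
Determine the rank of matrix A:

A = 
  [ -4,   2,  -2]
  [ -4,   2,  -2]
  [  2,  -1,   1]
Row reduce:
R2 → R2 - (1)·R1
R3 → R3 + (1/2)·R1
REF = 
  [ -4,   2,  -2]
  [  0,   0,   0]
  [  0,   0,   0]
Pivot columns: 1 → 1 pivot.

rank(A) = 1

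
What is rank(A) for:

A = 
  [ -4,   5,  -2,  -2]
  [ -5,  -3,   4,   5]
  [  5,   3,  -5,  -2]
rank(A) = 3

Row reduce:
R2 → R2 - (5/4)·R1
R3 → R3 + (5/4)·R1
R3 → R3 + (1)·R2
REF = 
  [   -4,     5,    -2,    -2]
  [    0, -37/4,  13/2,  15/2]
  [    0,     0,    -1,     3]
Pivot columns: 1, 2, 3 → 3 pivots.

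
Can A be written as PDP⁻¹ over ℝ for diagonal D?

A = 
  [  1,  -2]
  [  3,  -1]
No

tr(A) = 0, det(A) = 5
Characteristic polynomial: λ² - tr(A)λ + det(A) = λ² + 5
λ² + 5 = 0  ⇒  λ = (0 ± √((0)² - 4·(5)))/2 = (0 ± √(-20))/2
  = i√5,  -i√5
Eigenvalues: i√5, -i√5  (≈ 0 + 2.236i, 0 - 2.236i)
Has complex eigenvalues (not diagonalizable over ℝ).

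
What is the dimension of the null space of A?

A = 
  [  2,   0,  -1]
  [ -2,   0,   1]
nullity(A) = 2

Row reduce:
R2 → R2 + (1)·R1
REF = 
  [  2,   0,  -1]
  [  0,   0,   0]
Pivot columns: 1 → 1 pivot.
rank(A) = 1, so nullity(A) = 3 - 1 = 2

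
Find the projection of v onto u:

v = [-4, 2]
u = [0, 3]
v·u = (-4)(0) + (2)(3) = 6
u·u = (0)² + (3)² = 9
proj_u(v) = (v·u / u·u) × u = (6/9) × u = (2/3) × u

proj_u(v) = [0, 2]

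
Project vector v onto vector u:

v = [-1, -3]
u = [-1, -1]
proj_u(v) = [-2, -2]

v·u = (-1)(-1) + (-3)(-1) = 4
u·u = (-1)² + (-1)² = 2
proj_u(v) = (v·u / u·u) × u = (4/2) × u = (2) × u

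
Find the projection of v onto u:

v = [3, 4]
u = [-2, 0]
proj_u(v) = [3, 0]

v·u = (3)(-2) + (4)(0) = -6
u·u = (-2)² + (0)² = 4
proj_u(v) = (v·u / u·u) × u = (-6/4) × u = (-3/2) × u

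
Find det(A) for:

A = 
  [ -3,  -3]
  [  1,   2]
For a 2×2 matrix, det = ad - bc = (-3)(2) - (-3)(1) = -3

det(A) = -3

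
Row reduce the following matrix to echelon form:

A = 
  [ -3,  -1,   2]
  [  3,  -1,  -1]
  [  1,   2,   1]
Row operations:
R2 → R2 + (1)·R1
R3 → R3 + (1/3)·R1
R3 → R3 + (5/6)·R2

Resulting echelon form:
REF = 
  [ -3,  -1,   2]
  [  0,  -2,   1]
  [  0,   0, 5/2]

Rank = 3 (number of non-zero pivot rows).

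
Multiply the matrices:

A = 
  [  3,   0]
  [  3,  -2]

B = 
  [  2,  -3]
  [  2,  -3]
AB = 
  [  6,  -9]
  [  2,  -3]

A is 2×2 and B is 2×2, so AB is 2×2. Each entry is (row of A)·(column of B):
AB[1,1] = (3)(2) + (0)(2) = 6
AB[1,2] = (3)(-3) + (0)(-3) = -9
AB[2,1] = (3)(2) + (-2)(2) = 2
AB[2,2] = (3)(-3) + (-2)(-3) = -3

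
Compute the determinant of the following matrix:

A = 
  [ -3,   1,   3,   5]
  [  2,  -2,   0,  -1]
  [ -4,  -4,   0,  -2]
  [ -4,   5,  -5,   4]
Cofactor expansion along row 1: det(A) = a₁₁M₁₁ - a₁₂M₁₂ + a₁₃M₁₃ - a₁₄M₁₄

M₁₁ = det[[-2, 0, -1]; [-4, 0, -2]; [5, -5, 4]]
  = (-2)·((0)(4) - (-2)(-5)) - (0)·((-4)(4) - (-2)(5)) + (-1)·((-4)(-5) - (0)(5))
  = (-2)(-10) - (0)(-6) + (-1)(20)
  = 0
M₁₂ = det[[2, 0, -1]; [-4, 0, -2]; [-4, -5, 4]]
  = (2)·((0)(4) - (-2)(-5)) - (0)·((-4)(4) - (-2)(-4)) + (-1)·((-4)(-5) - (0)(-4))
  = (2)(-10) - (0)(-24) + (-1)(20)
  = -40
M₁₃ = det[[2, -2, -1]; [-4, -4, -2]; [-4, 5, 4]]
  = (2)·((-4)(4) - (-2)(5)) - (-2)·((-4)(4) - (-2)(-4)) + (-1)·((-4)(5) - (-4)(-4))
  = (2)(-6) - (-2)(-24) + (-1)(-36)
  = -24
M₁₄ = det[[2, -2, 0]; [-4, -4, 0]; [-4, 5, -5]]
  = (2)·((-4)(-5) - (0)(5)) - (-2)·((-4)(-5) - (0)(-4)) + (0)·((-4)(5) - (-4)(-4))
  = (2)(20) - (-2)(20) + (0)(-36)
  = 80

det(A) = (-3)(0) - (1)(-40) + (3)(-24) - (5)(80) = -432

det(A) = -432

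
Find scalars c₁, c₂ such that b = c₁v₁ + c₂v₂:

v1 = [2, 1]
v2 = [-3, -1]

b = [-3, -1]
c1 = 0, c2 = 1

b = 0·v1 + 1·v2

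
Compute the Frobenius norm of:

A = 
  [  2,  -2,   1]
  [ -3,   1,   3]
||A||_F = 5.292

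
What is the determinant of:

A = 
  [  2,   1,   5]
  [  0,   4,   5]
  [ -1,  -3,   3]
Cofactor expansion along row 1:
det(A) = (2)·((4)(3) - (5)(-3)) - (1)·((0)(3) - (5)(-1)) + (5)·((0)(-3) - (4)(-1))
  = (2)(27) - (1)(5) + (5)(4)
  = 69

det(A) = 69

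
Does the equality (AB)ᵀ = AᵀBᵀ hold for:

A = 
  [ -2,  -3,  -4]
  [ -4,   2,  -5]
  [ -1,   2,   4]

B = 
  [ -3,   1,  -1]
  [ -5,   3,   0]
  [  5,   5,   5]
No

(AB)ᵀ = 
  [  1, -23,  13]
  [-31, -23,  25]
  [-18, -21,  21]

AᵀBᵀ = 
  [  3,  -2, -35]
  [  9,  21,   5]
  [  3,   5, -25]

The two matrices differ, so (AB)ᵀ ≠ AᵀBᵀ in general. The correct identity is (AB)ᵀ = BᵀAᵀ.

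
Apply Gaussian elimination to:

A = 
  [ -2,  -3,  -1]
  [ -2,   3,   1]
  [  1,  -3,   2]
Row operations:
R2 → R2 - (1)·R1
R3 → R3 + (1/2)·R1
R3 → R3 + (3/4)·R2

Resulting echelon form:
REF = 
  [ -2,  -3,  -1]
  [  0,   6,   2]
  [  0,   0,   3]

Rank = 3 (number of non-zero pivot rows).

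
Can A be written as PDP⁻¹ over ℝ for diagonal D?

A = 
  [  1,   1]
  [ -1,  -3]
Yes

tr(A) = -2, det(A) = -2
Characteristic polynomial: λ² - tr(A)λ + det(A) = λ² + 2λ - 2
λ² + 2λ - 2 = 0  ⇒  λ = (-2 ± √((2)² - 4·(-2)))/2 = (-2 ± √(12))/2
  = -1 + √3,  -1 - √3
Eigenvalues: -1 + √3, -1 - √3  (≈ 0.7321, -2.732)
The two irrational eigenvalues are distinct (simple), so each has alg. mult. = geom. mult. = 1.
Sum of geometric multiplicities equals n, so A has n independent eigenvectors.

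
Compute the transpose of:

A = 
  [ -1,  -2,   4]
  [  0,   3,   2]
Aᵀ = 
  [ -1,   0]
  [ -2,   3]
  [  4,   2]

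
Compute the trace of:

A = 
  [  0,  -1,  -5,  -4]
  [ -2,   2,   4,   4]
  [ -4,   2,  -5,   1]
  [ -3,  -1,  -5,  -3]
-6

tr(A) = 0 + 2 + -5 + -3 = -6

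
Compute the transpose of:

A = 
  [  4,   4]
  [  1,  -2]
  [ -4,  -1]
Aᵀ = 
  [  4,   1,  -4]
  [  4,  -2,  -1]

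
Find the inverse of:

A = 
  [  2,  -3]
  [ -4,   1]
det(A) = (2)(1) - (-3)(-4) = -10
For a 2×2 matrix, A⁻¹ = (1/det(A)) · [[d, -b], [-c, a]]
    = (-1/10) · [[1, 3], [4, 2]]

A⁻¹ = 
  [-1/10, -3/10]
  [ -2/5,  -1/5]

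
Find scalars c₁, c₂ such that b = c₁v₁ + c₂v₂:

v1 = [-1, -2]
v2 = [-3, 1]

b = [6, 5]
c1 = -3, c2 = -1

b = -3·v1 + -1·v2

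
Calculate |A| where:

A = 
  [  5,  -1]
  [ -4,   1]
For a 2×2 matrix, det = ad - bc = (5)(1) - (-1)(-4) = 1

det(A) = 1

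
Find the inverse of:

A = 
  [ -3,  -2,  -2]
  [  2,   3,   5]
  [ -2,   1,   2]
det(A) = (-3)·((3)(2) - (5)(1)) - (-2)·((2)(2) - (5)(-2)) + (-2)·((2)(1) - (3)(-2))
  = (-3)(1) - (-2)(14) + (-2)(8)
  = 9
det(A) = 9 ≠ 0, so A is invertible.

Cofactors Cᵢⱼ = (-1)ⁱ⁺ʲ·Mᵢⱼ:
C = 
  [  1, -14,   8]
  [  2, -10,   7]
  [ -4,  11,  -5]

adj(A) = Cᵀ:
adj(A) = 
  [  1,   2,  -4]
  [-14, -10,  11]
  [  8,   7,  -5]

A⁻¹ = (1/9) · adj(A):
A⁻¹ = 
  [  1/9,   2/9,  -4/9]
  [-14/9, -10/9,  11/9]
  [  8/9,   7/9,  -5/9]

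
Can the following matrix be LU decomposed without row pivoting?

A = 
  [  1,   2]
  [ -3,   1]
Yes.
A[1,1] = 1 ≠ 0, so Gaussian elimination proceeds without a row swap: multiplier ℓ₂₁ = (-3)/(1) = -3, and U[2,2] = 1 - (-3)(2) = 7.
L = 
  [  1,   0]
  [ -3,   1]
U = 
  [  1,   2]
  [  0,   7]
Check row 2 of LU: [(-3)(1), (-3)(2) + 7] = [-3, 1] = row 2 of A ✓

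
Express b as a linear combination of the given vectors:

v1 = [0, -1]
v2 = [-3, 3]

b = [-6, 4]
c1 = 2, c2 = 2

b = 2·v1 + 2·v2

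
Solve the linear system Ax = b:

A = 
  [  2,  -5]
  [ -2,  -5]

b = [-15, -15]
Row reduce the augmented matrix [A|b]:
R2 → R2 + (1)·R1
REF = 
  [  2,  -5, -15]
  [  0, -10, -30]

Back-substitution:
x₂ = (-30) / (-10) = 3
x₁ = (-15 - (-5)(3)) / 2 = 0

x = [0, 3]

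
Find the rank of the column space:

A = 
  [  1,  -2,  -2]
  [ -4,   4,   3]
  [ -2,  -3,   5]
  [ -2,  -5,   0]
dim(Col(A)) = 3

Row reduce:
R2 → R2 + (4)·R1
R3 → R3 + (2)·R1
R4 → R4 + (2)·R1
R3 → R3 - (7/4)·R2
R4 → R4 - (9/4)·R2
R4 → R4 - (29/39)·R3
REF = 
  [   1,   -2,   -2]
  [   0,   -4,   -5]
  [   0,    0, 39/4]
  [   0,    0,    0]
Pivot columns: 1, 2, 3 → 3 pivots.
dim(Col(A)) = number of pivot columns = 3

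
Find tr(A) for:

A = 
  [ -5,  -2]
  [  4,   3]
-2

tr(A) = -5 + 3 = -2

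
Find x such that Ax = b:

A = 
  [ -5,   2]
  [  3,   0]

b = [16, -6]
Row reduce the augmented matrix [A|b]:
R2 → R2 + (3/5)·R1
REF = 
  [  -5,    2,   16]
  [   0,  6/5, 18/5]

Back-substitution:
x₂ = (18/5) / (6/5) = 3
x₁ = (16 - (2)(3)) / (-5) = -2

x = [-2, 3]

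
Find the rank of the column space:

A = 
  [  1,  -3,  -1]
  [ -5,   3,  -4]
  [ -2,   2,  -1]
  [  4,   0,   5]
Row reduce:
R2 → R2 + (5)·R1
R3 → R3 + (2)·R1
R4 → R4 - (4)·R1
R3 → R3 - (1/3)·R2
R4 → R4 + (1)·R2
REF = 
  [  1,  -3,  -1]
  [  0, -12,  -9]
  [  0,   0,   0]
  [  0,   0,   0]
Pivot columns: 1, 2 → 2 pivots.
dim(Col(A)) = number of pivot columns = 2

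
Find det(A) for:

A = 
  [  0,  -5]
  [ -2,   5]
For a 2×2 matrix, det = ad - bc = (0)(5) - (-5)(-2) = -10

det(A) = -10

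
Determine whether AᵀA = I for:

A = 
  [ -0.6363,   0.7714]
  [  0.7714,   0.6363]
Yes

AᵀA = 
  [  0.9999,   0]
  [  0,   0.9999]
≈ I (equal to I up to the 4-dp rounding of the entries)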